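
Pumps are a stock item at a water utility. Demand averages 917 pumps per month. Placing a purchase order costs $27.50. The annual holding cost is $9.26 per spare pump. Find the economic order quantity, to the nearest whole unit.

Annual demand D = 917 × 12 = 11,004.
EOQ = √(2DS / H) = √(2 × 11,004 × 27.5 / 9.26).
= √(605,220 / 9.26) = √65,358.5313 ≈ 255.653.

Q* ≈ 256 pumps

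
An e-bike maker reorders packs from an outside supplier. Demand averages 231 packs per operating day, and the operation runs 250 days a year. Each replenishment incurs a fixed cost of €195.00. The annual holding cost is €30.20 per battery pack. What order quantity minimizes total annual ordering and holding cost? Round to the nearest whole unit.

Q* ≈ 864 packs

Annual demand D = 231 × 250 = 57,750.
EOQ = √(2DS / H) = √(2 × 57,750 × 195 / 30.2).
= √(22,522,500 / 30.2) = √745,778.1457 ≈ 863.584.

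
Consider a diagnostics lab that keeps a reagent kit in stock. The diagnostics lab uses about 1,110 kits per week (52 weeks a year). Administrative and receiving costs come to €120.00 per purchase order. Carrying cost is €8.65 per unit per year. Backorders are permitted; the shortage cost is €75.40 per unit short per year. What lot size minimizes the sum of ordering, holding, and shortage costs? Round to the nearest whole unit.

Annual demand D = 1,110 × 52 = 57,720.
With planned backorders, Q* = √(2DS/H) · √((H+B)/B).
√(2DS/H) = √(2 × 57,720 × 120 / 8.65) = 1265.496.
√((H+B)/B) = √((8.65+75.4)/75.4) = 1.0558.
Q* ≈ 1336.115.

Q* ≈ 1,336 kits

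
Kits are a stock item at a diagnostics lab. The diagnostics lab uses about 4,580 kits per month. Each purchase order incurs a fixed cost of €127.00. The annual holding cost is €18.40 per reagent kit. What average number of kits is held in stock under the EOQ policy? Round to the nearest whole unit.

Average inventory ≈ 436 kits

Annual demand D = 4,580 × 12 = 54,960.
The optimal lot size = √(2DS/H) = √(2 × 54,960 × 127 / 18.4) ≈ 871.03.
Average inventory = Q*/2 ≈ 871.03 / 2 = 435.513.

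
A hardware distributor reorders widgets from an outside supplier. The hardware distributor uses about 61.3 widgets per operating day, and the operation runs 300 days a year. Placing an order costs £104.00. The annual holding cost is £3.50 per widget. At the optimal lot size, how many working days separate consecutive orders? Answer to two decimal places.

Annual demand D = 61.3 × 300 = 18,390.
The optimal lot size = √(2DS/H) = √(2 × 18,390 × 104 / 3.5) ≈ 1045.41.
Cycle time = Q*/D × 300 = 1045.41 / 18,390 × 300 ≈ 17.054 days.

T ≈ 17.05 days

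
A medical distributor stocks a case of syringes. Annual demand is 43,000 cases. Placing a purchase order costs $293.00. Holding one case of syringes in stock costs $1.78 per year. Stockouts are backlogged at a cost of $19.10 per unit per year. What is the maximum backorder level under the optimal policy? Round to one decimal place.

With planned backorders, Q* = √(2DS/H) · √((H+B)/B).
√(2DS/H) = √(2 × 43,000 × 293 / 1.78) = 3762.470.
√((H+B)/B) = √((1.78+19.1)/19.1) = 1.0456.
Q* ≈ 3933.884.
S* = Q* · H/(H+B) = 3933.884 × 1.78/20.88 ≈ 335.360.

S* ≈ 335.4 cases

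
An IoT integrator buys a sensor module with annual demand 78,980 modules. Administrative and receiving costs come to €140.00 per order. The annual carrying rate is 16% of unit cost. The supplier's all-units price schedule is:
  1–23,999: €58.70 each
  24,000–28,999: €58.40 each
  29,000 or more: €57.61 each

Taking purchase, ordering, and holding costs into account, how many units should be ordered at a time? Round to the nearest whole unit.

Holding cost per unit per year at price C is H = 0.16·C.
Candidates are each tier's EOQ (if it falls in that tier) and each price-break quantity.
EOQ at €58.70 = 1534.5 (feasible in tier 1): TC = 78,980×€58.70 + (78,980/1534.5)×140 + (1534.5/2)×0.16×€58.70 = €4,650,537.75.
EOQ at €58.40 = 1538.4 < 24000, so use break Q=24000: TC = 78,980×€58.40 + (78,980/24000.0)×140 + (24000.0/2)×0.16×€58.40 = €4,725,020.72.
EOQ at €57.61 = 1548.9 < 29000, so use break Q=29000: TC = 78,980×€57.61 + (78,980/29000.0)×140 + (29000.0/2)×0.16×€57.61 = €4,684,074.28.
Lowest total cost is €4,650,537.75 at Q = 1534.5.

Q* ≈ 1,534 modules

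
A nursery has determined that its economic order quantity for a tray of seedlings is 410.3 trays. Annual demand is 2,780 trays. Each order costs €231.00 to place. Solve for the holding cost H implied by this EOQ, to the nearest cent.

H ≈ €7.63

The basic EOQ model gives Q* = √(2DS/H); rearrange for the unknown.
From Q* = √(2DS/H): H = 2DS / Q*² = 2 × 2,780 × 231 / 410.3² = 7.6293.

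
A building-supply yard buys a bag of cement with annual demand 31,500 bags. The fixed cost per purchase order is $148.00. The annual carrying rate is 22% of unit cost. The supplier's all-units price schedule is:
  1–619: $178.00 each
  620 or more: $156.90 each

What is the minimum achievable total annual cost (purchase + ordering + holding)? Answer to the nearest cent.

TC* ≈ $4,960,569.93

Holding cost per unit per year at price C is H = 0.22·C.
Candidates are each tier's EOQ (if it falls in that tier) and each price-break quantity.
EOQ at $178.00 = 488.0 (feasible in tier 1): TC = 31,500×$178.00 + (31,500/488.0)×148 + (488.0/2)×0.22×$178.00 = $5,626,108.32.
EOQ at $156.90 = 519.7 < 620, so use break Q=620: TC = 31,500×$156.90 + (31,500/620.0)×148 + (620.0/2)×0.22×$156.90 = $4,960,569.93.
Lowest total cost among the candidates is at Q = 620.0.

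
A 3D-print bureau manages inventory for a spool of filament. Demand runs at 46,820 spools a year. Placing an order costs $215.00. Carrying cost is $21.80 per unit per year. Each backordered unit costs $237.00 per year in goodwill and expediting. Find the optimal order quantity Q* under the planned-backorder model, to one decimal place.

Q* ≈ 1,004.2 spools

With planned backorders, Q* = √(2DS/H) · √((H+B)/B).
√(2DS/H) = √(2 × 46,820 × 215 / 21.8) = 960.996.
√((H+B)/B) = √((21.8+237)/237) = 1.0450.
Q* ≈ 1004.222.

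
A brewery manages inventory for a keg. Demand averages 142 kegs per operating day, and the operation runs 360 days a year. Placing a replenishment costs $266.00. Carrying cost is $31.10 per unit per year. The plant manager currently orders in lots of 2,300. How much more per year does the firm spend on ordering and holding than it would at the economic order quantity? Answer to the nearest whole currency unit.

Annual demand D = 142 × 360 = 51,120.
EOQ = √(2DS/H) = √(2 × 51,120 × 266 / 31.1) ≈ 935.13.
Cost at Q* = (D/Q*)S + (Q*/2)H = √(2DSH) ≈ $29,082.48.
Cost at Q = 2,300: (51,120/2,300)×266 + (2,300/2)×31.1 = $5,912.14 + $35,765.00 = $41,677.14.
Excess = $41,677.14 − $29,082.48 = $12,594.66.

Extra cost ≈ $12,595 per year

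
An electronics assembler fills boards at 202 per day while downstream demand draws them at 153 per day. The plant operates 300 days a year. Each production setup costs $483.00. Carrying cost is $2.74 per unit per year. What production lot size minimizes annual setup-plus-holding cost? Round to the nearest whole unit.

Q* ≈ 8,168 boards

Annual demand D = 153 × 300 = 45,900.
Production build-up factor (1 − d/p) = 1 − 153/202 = 0.2426.
Q* = √(2DS / (H(1 − d/p))) = √(2 × 45,900 × 483 / (2.74 × 0.2426)).
= √(44,339,400 / 0.6647) ≈ 8167.653.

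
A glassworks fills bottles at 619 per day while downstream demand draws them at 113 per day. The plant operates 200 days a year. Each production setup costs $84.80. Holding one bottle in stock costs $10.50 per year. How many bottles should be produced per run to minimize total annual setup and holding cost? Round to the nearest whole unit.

Q* ≈ 668 bottles

Annual demand D = 113 × 200 = 22,600.
Production build-up factor (1 − d/p) = 1 − 113/619 = 0.8174.
Q* = √(2DS / (H(1 − d/p))) = √(2 × 22,600 × 84.8 / (10.5 × 0.8174)).
= √(3,832,960 / 8.5832) ≈ 668.256.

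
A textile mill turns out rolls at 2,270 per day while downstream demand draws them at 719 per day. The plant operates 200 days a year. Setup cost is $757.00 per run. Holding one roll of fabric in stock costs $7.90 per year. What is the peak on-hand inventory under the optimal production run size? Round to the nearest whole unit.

Annual demand D = 719 × 200 = 143,800.
Production build-up factor (1 − d/p) = 1 − 719/2,270 = 0.6833.
Q* = √(2DS / (H(1 − d/p))) = √(2 × 143,800 × 757 / (7.9 × 0.6833)).
= √(217,713,200 / 5.3978) ≈ 6350.909.
Maximum inventory = Q*(1 − d/p) = 6350.909 × 0.6833 ≈ 4339.321.

I_max ≈ 4,339 rolls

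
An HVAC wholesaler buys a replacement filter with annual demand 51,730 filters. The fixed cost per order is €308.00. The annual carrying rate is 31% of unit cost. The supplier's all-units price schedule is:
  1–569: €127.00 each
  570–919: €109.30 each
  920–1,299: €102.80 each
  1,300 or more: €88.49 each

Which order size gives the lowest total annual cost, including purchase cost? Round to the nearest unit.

Holding cost per unit per year at price C is H = 0.31·C.
Candidates are each tier's EOQ (if it falls in that tier) and each price-break quantity.
Tier 1 (€127.00): EOQ = 899.7 exceeds tier's upper bound 569, so this tier is dominated.
Tier 2 (€109.30): EOQ = 969.8 exceeds tier's upper bound 919, so this tier is dominated.
EOQ at €102.80 = 1000.0 (feasible in tier 3): TC = 51,730×€102.80 + (51,730/1000.0)×308 + (1000.0/2)×0.31×€102.80 = €5,349,710.84.
EOQ at €88.49 = 1077.8 < 1300, so use break Q=1300: TC = 51,730×€88.49 + (51,730/1300.0)×308 + (1300.0/2)×0.31×€88.49 = €4,607,674.47.
Lowest total cost is €4,607,674.47 at Q = 1300.0.

Q* ≈ 1,300 filters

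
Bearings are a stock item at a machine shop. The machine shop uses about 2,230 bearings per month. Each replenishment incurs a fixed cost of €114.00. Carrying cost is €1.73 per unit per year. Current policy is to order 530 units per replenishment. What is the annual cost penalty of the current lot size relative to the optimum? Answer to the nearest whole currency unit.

Annual demand D = 2,230 × 12 = 26,760.
EOQ = √(2DS/H) = √(2 × 26,760 × 114 / 1.73) ≈ 1877.96.
Cost at Q* = (D/Q*)S + (Q*/2)H = √(2DSH) ≈ €3,248.88.
Cost at Q = 530: (26,760/530)×114 + (530/2)×1.73 = €5,755.92 + €458.45 = €6,214.37.
Excess = €6,214.37 − €3,248.88 = €2,965.50.

Extra cost ≈ €2,965 per year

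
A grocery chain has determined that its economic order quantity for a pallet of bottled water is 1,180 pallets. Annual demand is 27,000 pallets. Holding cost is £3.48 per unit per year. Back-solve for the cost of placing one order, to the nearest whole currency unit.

Squaring Q* = √(2DS/H) gives Q*² = 2DS/H.
From Q* = √(2DS/H): S = Q*²H / (2D) = 1,180² × 3.48 / (2 × 27,000) = 89.7324.

S ≈ £90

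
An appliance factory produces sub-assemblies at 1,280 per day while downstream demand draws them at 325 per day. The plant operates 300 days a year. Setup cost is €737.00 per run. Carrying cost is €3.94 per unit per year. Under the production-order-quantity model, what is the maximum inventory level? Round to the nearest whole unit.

Annual demand D = 325 × 300 = 97,500.
Production build-up factor (1 − d/p) = 1 − 325/1,280 = 0.7461.
Q* = √(2DS / (H(1 − d/p))) = √(2 × 97,500 × 737 / (3.94 × 0.7461)).
= √(143,715,000 / 2.9396) ≈ 6992.078.
Maximum inventory = Q*(1 − d/p) = 6992.078 × 0.7461 ≈ 5216.745.

I_max ≈ 5,217 sub-assemblies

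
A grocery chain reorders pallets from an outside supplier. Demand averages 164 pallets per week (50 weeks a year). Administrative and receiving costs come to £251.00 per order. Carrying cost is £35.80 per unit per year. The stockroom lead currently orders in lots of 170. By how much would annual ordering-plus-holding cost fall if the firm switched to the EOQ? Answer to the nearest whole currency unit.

Extra cost ≈ £3,011 per year

Annual demand D = 164 × 50 = 8,200.
EOQ = √(2DS/H) = √(2 × 8,200 × 251 / 35.8) ≈ 339.09.
Cost at Q* = (D/Q*)S + (Q*/2)H = √(2DSH) ≈ £12,139.49.
Cost at Q = 170: (8,200/170)×251 + (170/2)×35.8 = £12,107.06 + £3,043.00 = £15,150.06.
Excess = £15,150.06 − £12,139.49 = £3,010.57.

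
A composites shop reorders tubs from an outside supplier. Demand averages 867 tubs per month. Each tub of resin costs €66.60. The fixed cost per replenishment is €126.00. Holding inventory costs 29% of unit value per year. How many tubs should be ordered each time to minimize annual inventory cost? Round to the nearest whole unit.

Q* ≈ 368 tubs

Annual demand D = 867 × 12 = 10,404.
Holding cost H = 0.29 × €66.60 = €19.3140 per unit per year.
EOQ = √(2DS / H) = √(2 × 10,404 × 126 / 19.314).
= √(2,621,808 / 19.314) = √135,746.5051 ≈ 368.438.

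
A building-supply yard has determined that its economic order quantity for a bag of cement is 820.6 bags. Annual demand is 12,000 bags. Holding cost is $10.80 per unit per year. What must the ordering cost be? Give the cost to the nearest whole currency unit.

Invert the EOQ relation Q*² = 2DS/H.
From Q* = √(2DS/H): S = Q*²H / (2D) = 820.6² × 10.8 / (2 × 12,000) = 303.0230.

S ≈ $303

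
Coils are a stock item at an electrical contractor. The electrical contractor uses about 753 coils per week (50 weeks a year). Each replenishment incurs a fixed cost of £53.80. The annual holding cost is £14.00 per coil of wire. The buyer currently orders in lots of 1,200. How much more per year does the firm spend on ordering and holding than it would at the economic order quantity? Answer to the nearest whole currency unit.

Extra cost ≈ £2,557 per year

Annual demand D = 753 × 50 = 37,650.
EOQ = √(2DS/H) = √(2 × 37,650 × 53.8 / 14) ≈ 537.93.
Cost at Q* = (D/Q*)S + (Q*/2)H = √(2DSH) ≈ £7,531.00.
Cost at Q = 1,200: (37,650/1,200)×53.8 + (1,200/2)×14 = £1,687.97 + £8,400.00 = £10,087.98.
Excess = £10,087.98 − £7,531.00 = £2,556.98.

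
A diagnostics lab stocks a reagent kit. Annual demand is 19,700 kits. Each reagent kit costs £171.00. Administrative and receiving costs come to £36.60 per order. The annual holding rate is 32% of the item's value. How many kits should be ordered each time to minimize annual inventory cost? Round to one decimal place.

Holding cost H = 0.32 × £171.00 = £54.7200 per unit per year.
EOQ = √(2DS / H) = √(2 × 19,700 × 36.6 / 54.72).
= √(1,442,040 / 54.72) = √26,353.0702 ≈ 162.336.

Q* ≈ 162.3 kits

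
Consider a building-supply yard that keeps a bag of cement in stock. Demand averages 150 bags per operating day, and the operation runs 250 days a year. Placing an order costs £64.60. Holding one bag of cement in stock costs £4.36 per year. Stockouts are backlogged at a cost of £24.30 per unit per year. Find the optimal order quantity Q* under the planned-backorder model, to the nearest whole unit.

Q* ≈ 1,145 bags

Annual demand D = 150 × 250 = 37,500.
With planned backorders, Q* = √(2DS/H) · √((H+B)/B).
√(2DS/H) = √(2 × 37,500 × 64.6 / 4.36) = 1054.153.
√((H+B)/B) = √((4.36+24.3)/24.3) = 1.0860.
Q* ≈ 1144.824.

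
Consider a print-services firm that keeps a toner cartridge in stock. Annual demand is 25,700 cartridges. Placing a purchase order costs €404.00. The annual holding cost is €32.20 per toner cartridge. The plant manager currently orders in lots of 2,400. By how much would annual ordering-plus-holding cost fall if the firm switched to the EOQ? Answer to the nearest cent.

EOQ = √(2DS/H) = √(2 × 25,700 × 404 / 32.2) ≈ 803.05.
Cost at Q* = (D/Q*)S + (Q*/2)H = √(2DSH) ≈ €25,858.31.
Cost at Q = 2,400: (25,700/2,400)×404 + (2,400/2)×32.2 = €4,326.17 + €38,640.00 = €42,966.17.
Excess = €42,966.17 − €25,858.31 = €17,107.85.

Extra cost ≈ €17,107.85 per year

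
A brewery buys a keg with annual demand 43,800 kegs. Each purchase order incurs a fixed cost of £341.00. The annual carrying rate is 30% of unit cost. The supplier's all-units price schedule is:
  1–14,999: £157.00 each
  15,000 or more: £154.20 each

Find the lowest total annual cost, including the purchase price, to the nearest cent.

Holding cost per unit per year at price C is H = 0.30·C.
Candidates are each tier's EOQ (if it falls in that tier) and each price-break quantity.
EOQ at £157.00 = 796.4 (feasible in tier 1): TC = 43,800×£157.00 + (43,800/796.4)×341 + (796.4/2)×0.30×£157.00 = £6,914,109.36.
EOQ at £154.20 = 803.6 < 15000, so use break Q=15000: TC = 43,800×£154.20 + (43,800/15000.0)×341 + (15000.0/2)×0.30×£154.20 = £7,101,905.72.
Lowest total cost among the candidates is at Q = 796.4.

TC* ≈ £6,914,109.36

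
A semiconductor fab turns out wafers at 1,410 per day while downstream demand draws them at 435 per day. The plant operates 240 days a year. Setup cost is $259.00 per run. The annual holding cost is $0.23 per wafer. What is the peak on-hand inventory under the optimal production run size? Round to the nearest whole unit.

I_max ≈ 12,751 wafers

Annual demand D = 435 × 240 = 104,400.
Production build-up factor (1 − d/p) = 1 − 435/1,410 = 0.6915.
Q* = √(2DS / (H(1 − d/p))) = √(2 × 104,400 × 259 / (0.23 × 0.6915)).
= √(54,079,200 / 0.159) ≈ 18439.896.
Maximum inventory = Q*(1 − d/p) = 18439.896 × 0.6915 ≈ 12750.992.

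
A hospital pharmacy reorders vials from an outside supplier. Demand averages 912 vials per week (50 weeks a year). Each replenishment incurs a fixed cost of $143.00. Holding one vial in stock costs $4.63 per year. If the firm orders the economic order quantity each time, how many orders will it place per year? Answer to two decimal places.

N ≈ 27.17 orders per year

Annual demand D = 912 × 50 = 45,600.
EOQ = √(2DS/H) = √(2 × 45,600 × 143 / 4.63) ≈ 1678.32.
Orders per year = D / Q* = 45,600 / 1678.32 ≈ 27.170.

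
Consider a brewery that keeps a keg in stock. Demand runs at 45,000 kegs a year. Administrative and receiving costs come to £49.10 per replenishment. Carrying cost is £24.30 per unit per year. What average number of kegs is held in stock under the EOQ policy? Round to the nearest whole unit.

The optimal lot size = √(2DS/H) = √(2 × 45,000 × 49.1 / 24.3) ≈ 426.44.
Average inventory = Q*/2 ≈ 426.44 / 2 = 213.220.

Average inventory ≈ 213 kegs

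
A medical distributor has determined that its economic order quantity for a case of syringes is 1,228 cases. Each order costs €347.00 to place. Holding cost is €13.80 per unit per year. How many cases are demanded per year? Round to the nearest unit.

D ≈ 29,986 cases per year

The basic EOQ model gives Q* = √(2DS/H); rearrange for the unknown.
From Q* = √(2DS/H): D = Q*²H / (2S) = 1,228² × 13.8 / (2 × 347) = 29985.849.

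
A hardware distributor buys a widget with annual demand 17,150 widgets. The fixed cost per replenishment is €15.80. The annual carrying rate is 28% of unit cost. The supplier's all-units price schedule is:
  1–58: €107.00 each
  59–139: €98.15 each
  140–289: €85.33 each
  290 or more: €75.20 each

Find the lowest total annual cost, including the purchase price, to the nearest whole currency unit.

Holding cost per unit per year at price C is H = 0.28·C.
Candidates are each tier's EOQ (if it falls in that tier) and each price-break quantity.
Tier 1 (€107.00): EOQ = 134.5 exceeds tier's upper bound 58, so this tier is dominated.
Tier 2 (€98.15): EOQ = 140.4 exceeds tier's upper bound 139, so this tier is dominated.
EOQ at €85.33 = 150.6 (feasible in tier 3): TC = 17,150×€85.33 + (17,150/150.6)×15.8 + (150.6/2)×0.28×€85.33 = €1,467,007.87.
EOQ at €75.20 = 160.4 < 290, so use break Q=290: TC = 17,150×€75.20 + (17,150/290.0)×15.8 + (290.0/2)×0.28×€75.20 = €1,293,667.50.
Lowest total cost among the candidates is at Q = 290.0.

TC* ≈ €1,293,667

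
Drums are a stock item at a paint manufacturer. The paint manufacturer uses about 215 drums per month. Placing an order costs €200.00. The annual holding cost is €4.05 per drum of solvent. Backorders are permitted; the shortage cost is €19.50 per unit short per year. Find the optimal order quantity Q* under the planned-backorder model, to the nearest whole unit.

Q* ≈ 555 drums

Annual demand D = 215 × 12 = 2,580.
With planned backorders, Q* = √(2DS/H) · √((H+B)/B).
√(2DS/H) = √(2 × 2,580 × 200 / 4.05) = 504.792.
√((H+B)/B) = √((4.05+19.5)/19.5) = 1.0990.
Q* ≈ 554.741.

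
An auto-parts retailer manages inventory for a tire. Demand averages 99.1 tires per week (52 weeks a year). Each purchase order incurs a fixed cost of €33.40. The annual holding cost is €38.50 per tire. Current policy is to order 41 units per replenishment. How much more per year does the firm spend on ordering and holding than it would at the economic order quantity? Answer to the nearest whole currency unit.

Extra cost ≈ €1,347 per year

Annual demand D = 99.1 × 52 = 5,153.2.
EOQ = √(2DS/H) = √(2 × 5,153.2 × 33.4 / 38.5) ≈ 94.56.
Cost at Q* = (D/Q*)S + (Q*/2)H = √(2DSH) ≈ €3,640.47.
Cost at Q = 41: (5,153.2/41)×33.4 + (41/2)×38.5 = €4,197.97 + €789.25 = €4,987.22.
Excess = €4,987.22 − €3,640.47 = €1,346.76.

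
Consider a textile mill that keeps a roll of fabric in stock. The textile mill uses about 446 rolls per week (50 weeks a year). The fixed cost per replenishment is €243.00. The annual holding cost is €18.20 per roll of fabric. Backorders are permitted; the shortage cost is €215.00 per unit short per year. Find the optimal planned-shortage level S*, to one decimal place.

Annual demand D = 446 × 50 = 22,300.
With planned backorders, Q* = √(2DS/H) · √((H+B)/B).
√(2DS/H) = √(2 × 22,300 × 243 / 18.2) = 771.676.
√((H+B)/B) = √((18.2+215)/215) = 1.0415.
Q* ≈ 803.674.
S* = Q* · H/(H+B) = 803.674 × 18.2/233.2 ≈ 62.722.

S* ≈ 62.7 rolls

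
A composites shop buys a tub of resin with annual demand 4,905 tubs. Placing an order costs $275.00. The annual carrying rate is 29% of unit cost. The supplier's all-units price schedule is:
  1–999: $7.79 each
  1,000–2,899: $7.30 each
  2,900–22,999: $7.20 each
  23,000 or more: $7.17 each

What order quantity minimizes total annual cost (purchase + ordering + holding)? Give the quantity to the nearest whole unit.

Holding cost per unit per year at price C is H = 0.29·C.
Candidates are each tier's EOQ (if it falls in that tier) and each price-break quantity.
Tier 1 ($7.79): EOQ = 1092.8 exceeds tier's upper bound 999, so this tier is dominated.
EOQ at $7.30 = 1128.9 (feasible in tier 2): TC = 4,905×$7.30 + (4,905/1128.9)×275 + (1128.9/2)×0.29×$7.30 = $38,196.30.
EOQ at $7.20 = 1136.7 < 2900, so use break Q=2900: TC = 4,905×$7.20 + (4,905/2900.0)×275 + (2900.0/2)×0.29×$7.20 = $38,808.73.
EOQ at $7.17 = 1139.0 < 23000, so use break Q=23000: TC = 4,905×$7.17 + (4,905/23000.0)×275 + (23000.0/2)×0.29×$7.17 = $59,139.45.
Lowest total cost is $38,196.30 at Q = 1128.9.

Q* ≈ 1,129 tubs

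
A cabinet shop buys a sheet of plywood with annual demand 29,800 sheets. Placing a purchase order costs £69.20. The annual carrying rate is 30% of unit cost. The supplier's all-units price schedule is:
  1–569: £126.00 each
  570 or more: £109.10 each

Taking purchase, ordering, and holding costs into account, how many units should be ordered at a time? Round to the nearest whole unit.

Q* ≈ 570 sheets

Holding cost per unit per year at price C is H = 0.30·C.
Candidates are each tier's EOQ (if it falls in that tier) and each price-break quantity.
EOQ at £126.00 = 330.3 (feasible in tier 1): TC = 29,800×£126.00 + (29,800/330.3)×69.2 + (330.3/2)×0.30×£126.00 = £3,767,285.96.
EOQ at £109.10 = 355.0 < 570, so use break Q=570: TC = 29,800×£109.10 + (29,800/570.0)×69.2 + (570.0/2)×0.30×£109.10 = £3,264,125.87.
Lowest total cost is £3,264,125.87 at Q = 570.0.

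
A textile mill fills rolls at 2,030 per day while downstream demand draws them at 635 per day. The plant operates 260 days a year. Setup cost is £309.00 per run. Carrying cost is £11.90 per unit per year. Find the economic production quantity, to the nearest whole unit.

Q* ≈ 3,532 rolls

Annual demand D = 635 × 260 = 165,100.
Production build-up factor (1 − d/p) = 1 − 635/2,030 = 0.6872.
Q* = √(2DS / (H(1 − d/p))) = √(2 × 165,100 × 309 / (11.9 × 0.6872)).
= √(102,031,800 / 8.1776) ≈ 3532.281.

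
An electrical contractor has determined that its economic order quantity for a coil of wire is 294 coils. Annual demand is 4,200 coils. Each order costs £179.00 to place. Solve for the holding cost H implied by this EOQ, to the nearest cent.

H ≈ £17.40

Squaring Q* = √(2DS/H) gives Q*² = 2DS/H.
From Q* = √(2DS/H): H = 2DS / Q*² = 2 × 4,200 × 179 / 294² = 17.3955.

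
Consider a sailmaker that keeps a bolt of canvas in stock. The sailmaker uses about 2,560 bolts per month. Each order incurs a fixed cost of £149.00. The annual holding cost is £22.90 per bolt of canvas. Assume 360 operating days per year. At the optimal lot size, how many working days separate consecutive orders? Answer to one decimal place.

Annual demand D = 2,560 × 12 = 30,720.
EOQ = √(2DS/H) = √(2 × 30,720 × 149 / 22.9) ≈ 632.27.
Cycle time = Q*/D × 360 = 632.27 / 30,720 × 360 ≈ 7.409 days.

T ≈ 7.4 days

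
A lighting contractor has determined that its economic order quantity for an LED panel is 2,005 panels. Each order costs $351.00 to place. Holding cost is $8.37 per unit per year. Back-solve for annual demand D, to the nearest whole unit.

D ≈ 47,931 panels per year

Squaring Q* = √(2DS/H) gives Q*² = 2DS/H.
From Q* = √(2DS/H): D = Q*²H / (2S) = 2,005² × 8.37 / (2 × 351) = 47931.067.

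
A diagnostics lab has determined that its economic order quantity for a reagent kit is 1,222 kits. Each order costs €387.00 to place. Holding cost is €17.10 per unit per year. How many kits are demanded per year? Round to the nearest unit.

Invert the EOQ relation Q*² = 2DS/H.
From Q* = √(2DS/H): D = Q*²H / (2S) = 1,222² × 17.1 / (2 × 387) = 32991.158.

D ≈ 32,991 kits per year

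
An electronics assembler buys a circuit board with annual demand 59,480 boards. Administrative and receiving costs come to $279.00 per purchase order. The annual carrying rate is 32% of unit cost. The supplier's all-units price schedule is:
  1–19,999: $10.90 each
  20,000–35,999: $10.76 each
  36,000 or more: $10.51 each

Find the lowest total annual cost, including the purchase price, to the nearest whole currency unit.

TC* ≈ $659,091

Holding cost per unit per year at price C is H = 0.32·C.
Candidates are each tier's EOQ (if it falls in that tier) and each price-break quantity.
EOQ at $10.90 = 3084.7 (feasible in tier 1): TC = 59,480×$10.90 + (59,480/3084.7)×279 + (3084.7/2)×0.32×$10.90 = $659,091.47.
EOQ at $10.76 = 3104.7 < 20000, so use break Q=20000: TC = 59,480×$10.76 + (59,480/20000.0)×279 + (20000.0/2)×0.32×$10.76 = $675,266.55.
EOQ at $10.51 = 3141.4 < 36000, so use break Q=36000: TC = 59,480×$10.51 + (59,480/36000.0)×279 + (36000.0/2)×0.32×$10.51 = $686,133.37.
Lowest total cost among the candidates is at Q = 3084.7.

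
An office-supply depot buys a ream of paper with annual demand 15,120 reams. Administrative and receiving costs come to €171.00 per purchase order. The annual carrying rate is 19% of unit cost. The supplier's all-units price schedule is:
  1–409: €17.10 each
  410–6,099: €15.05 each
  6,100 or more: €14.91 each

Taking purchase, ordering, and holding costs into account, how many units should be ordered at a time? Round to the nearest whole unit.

Q* ≈ 1,345 reams

Holding cost per unit per year at price C is H = 0.19·C.
For each price level, check whether its EOQ is feasible; otherwise the best quantity at that price is the breakpoint.
Tier 1 (€17.10): EOQ = 1261.6 exceeds tier's upper bound 409, so this tier is dominated.
EOQ at €15.05 = 1344.8 (feasible in tier 2): TC = 15,120×€15.05 + (15,120/1344.8)×171 + (1344.8/2)×0.19×€15.05 = €231,401.33.
EOQ at €14.91 = 1351.1 < 6100, so use break Q=6100: TC = 15,120×€14.91 + (15,120/6100.0)×171 + (6100.0/2)×0.19×€14.91 = €234,503.40.
Lowest total cost is €231,401.33 at Q = 1344.8.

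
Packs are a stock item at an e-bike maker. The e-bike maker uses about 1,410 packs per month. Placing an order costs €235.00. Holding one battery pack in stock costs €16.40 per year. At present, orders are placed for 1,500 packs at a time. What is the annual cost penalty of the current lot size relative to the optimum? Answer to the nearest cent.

Extra cost ≈ €3,530.67 per year

Annual demand D = 1,410 × 12 = 16,920.
EOQ = √(2DS/H) = √(2 × 16,920 × 235 / 16.4) ≈ 696.35.
Cost at Q* = (D/Q*)S + (Q*/2)H = √(2DSH) ≈ €11,420.13.
Cost at Q = 1,500: (16,920/1,500)×235 + (1,500/2)×16.4 = €2,650.80 + €12,300.00 = €14,950.80.
Excess = €14,950.80 − €11,420.13 = €3,530.67.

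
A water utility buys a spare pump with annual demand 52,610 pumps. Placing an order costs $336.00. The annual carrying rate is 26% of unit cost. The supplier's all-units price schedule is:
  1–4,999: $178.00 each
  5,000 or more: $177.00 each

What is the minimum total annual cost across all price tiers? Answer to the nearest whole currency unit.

TC* ≈ $9,405,030

Holding cost per unit per year at price C is H = 0.26·C.
Candidates are each tier's EOQ (if it falls in that tier) and each price-break quantity.
EOQ at $178.00 = 874.0 (feasible in tier 1): TC = 52,610×$178.00 + (52,610/874.0)×336 + (874.0/2)×0.26×$178.00 = $9,405,029.71.
EOQ at $177.00 = 876.5 < 5000, so use break Q=5000: TC = 52,610×$177.00 + (52,610/5000.0)×336 + (5000.0/2)×0.26×$177.00 = $9,430,555.39.
Lowest total cost among the candidates is at Q = 874.0.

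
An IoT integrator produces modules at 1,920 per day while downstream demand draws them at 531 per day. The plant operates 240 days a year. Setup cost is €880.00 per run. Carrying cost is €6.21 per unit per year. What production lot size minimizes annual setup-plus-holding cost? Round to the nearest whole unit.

Q* ≈ 7,066 modules

Annual demand D = 531 × 240 = 127,440.
Production build-up factor (1 − d/p) = 1 − 531/1,920 = 0.7234.
Q* = √(2DS / (H(1 − d/p))) = √(2 × 127,440 × 880 / (6.21 × 0.7234)).
= √(224,294,400 / 4.4925) ≈ 7065.825.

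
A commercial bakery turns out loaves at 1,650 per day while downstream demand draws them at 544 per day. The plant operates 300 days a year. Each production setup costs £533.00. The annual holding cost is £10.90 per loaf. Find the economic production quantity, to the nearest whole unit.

Q* ≈ 4,880 loaves

Annual demand D = 544 × 300 = 163,200.
Production build-up factor (1 − d/p) = 1 − 544/1,650 = 0.6703.
Q* = √(2DS / (H(1 − d/p))) = √(2 × 163,200 × 533 / (10.9 × 0.6703)).
= √(173,971,200 / 7.3063) ≈ 4879.663.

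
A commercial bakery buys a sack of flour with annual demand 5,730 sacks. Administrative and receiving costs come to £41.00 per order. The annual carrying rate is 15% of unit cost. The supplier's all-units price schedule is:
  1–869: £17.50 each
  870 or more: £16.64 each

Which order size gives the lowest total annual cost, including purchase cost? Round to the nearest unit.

Q* ≈ 870 sacks

Holding cost per unit per year at price C is H = 0.15·C.
Evaluate total cost at each tier's feasible EOQ or, if the EOQ is below the tier, at the tier's minimum quantity.
EOQ at £17.50 = 423.1 (feasible in tier 1): TC = 5,730×£17.50 + (5,730/423.1)×41 + (423.1/2)×0.15×£17.50 = £101,385.58.
EOQ at £16.64 = 433.9 < 870, so use break Q=870: TC = 5,730×£16.64 + (5,730/870.0)×41 + (870.0/2)×0.15×£16.64 = £96,702.99.
Lowest total cost is £96,702.99 at Q = 870.0.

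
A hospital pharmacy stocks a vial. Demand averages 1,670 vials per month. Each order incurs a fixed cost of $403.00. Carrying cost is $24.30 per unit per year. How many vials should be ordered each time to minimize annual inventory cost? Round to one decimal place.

Q* ≈ 815.3 vials

Annual demand D = 1,670 × 12 = 20,040.
EOQ = √(2DS / H) = √(2 × 20,040 × 403 / 24.3).
= √(16,152,240 / 24.3) = √664,701.2346 ≈ 815.292.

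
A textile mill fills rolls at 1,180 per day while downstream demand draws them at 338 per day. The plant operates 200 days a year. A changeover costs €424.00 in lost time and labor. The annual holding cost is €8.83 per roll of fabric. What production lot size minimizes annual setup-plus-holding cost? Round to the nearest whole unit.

Q* ≈ 3,016 rolls

Annual demand D = 338 × 200 = 67,600.
Production build-up factor (1 − d/p) = 1 − 338/1,180 = 0.7136.
Q* = √(2DS / (H(1 − d/p))) = √(2 × 67,600 × 424 / (8.83 × 0.7136)).
= √(57,324,800 / 6.3007) ≈ 3016.309.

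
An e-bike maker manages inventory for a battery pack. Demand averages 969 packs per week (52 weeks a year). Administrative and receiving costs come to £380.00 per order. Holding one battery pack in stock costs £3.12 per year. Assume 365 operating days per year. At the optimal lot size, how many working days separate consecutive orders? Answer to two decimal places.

T ≈ 25.38 days

Annual demand D = 969 × 52 = 50,388.
Q* = √(2DS/H) = √(2 × 50,388 × 380 / 3.12) ≈ 3503.43.
Cycle time = Q*/D × 365 = 3503.43 / 50,388 × 365 ≈ 25.378 days.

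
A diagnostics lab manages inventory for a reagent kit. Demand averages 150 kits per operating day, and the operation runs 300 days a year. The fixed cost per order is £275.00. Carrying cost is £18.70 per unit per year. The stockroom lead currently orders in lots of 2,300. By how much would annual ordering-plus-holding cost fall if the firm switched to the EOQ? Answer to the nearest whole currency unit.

Annual demand D = 150 × 300 = 45,000.
EOQ = √(2DS/H) = √(2 × 45,000 × 275 / 18.7) ≈ 1150.45.
Cost at Q* = (D/Q*)S + (Q*/2)H = √(2DSH) ≈ £21,513.37.
Cost at Q = 2,300: (45,000/2,300)×275 + (2,300/2)×18.7 = £5,380.43 + £21,505.00 = £26,885.43.
Excess = £26,885.43 − £21,513.37 = £5,372.07.

Extra cost ≈ £5,372 per year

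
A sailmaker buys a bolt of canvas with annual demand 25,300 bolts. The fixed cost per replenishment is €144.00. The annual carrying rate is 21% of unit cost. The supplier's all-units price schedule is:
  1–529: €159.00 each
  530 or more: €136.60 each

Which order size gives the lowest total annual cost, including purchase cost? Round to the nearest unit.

Q* ≈ 530 bolts

Holding cost per unit per year at price C is H = 0.21·C.
Evaluate total cost at each tier's feasible EOQ or, if the EOQ is below the tier, at the tier's minimum quantity.
EOQ at €159.00 = 467.1 (feasible in tier 1): TC = 25,300×€159.00 + (25,300/467.1)×144 + (467.1/2)×0.21×€159.00 = €4,038,297.85.
EOQ at €136.60 = 504.0 < 530, so use break Q=530: TC = 25,300×€136.60 + (25,300/530.0)×144 + (530.0/2)×0.21×€136.60 = €3,470,455.75.
Lowest total cost is €3,470,455.75 at Q = 530.0.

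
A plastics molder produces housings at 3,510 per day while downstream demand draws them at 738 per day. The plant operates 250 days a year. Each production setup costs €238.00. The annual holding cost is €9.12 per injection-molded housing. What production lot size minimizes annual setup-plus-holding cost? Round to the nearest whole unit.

Annual demand D = 738 × 250 = 184,500.
Production build-up factor (1 − d/p) = 1 − 738/3,510 = 0.7897.
Q* = √(2DS / (H(1 − d/p))) = √(2 × 184,500 × 238 / (9.12 × 0.7897)).
= √(87,822,000 / 7.2025) ≈ 3491.895.

Q* ≈ 3,492 housings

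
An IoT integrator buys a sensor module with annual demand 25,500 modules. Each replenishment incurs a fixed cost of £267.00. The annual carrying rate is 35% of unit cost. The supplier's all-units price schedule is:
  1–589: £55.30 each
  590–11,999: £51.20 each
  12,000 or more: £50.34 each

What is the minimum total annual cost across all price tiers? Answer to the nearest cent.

Holding cost per unit per year at price C is H = 0.35·C.
Candidates are each tier's EOQ (if it falls in that tier) and each price-break quantity.
Tier 1 (£55.30): EOQ = 838.8 exceeds tier's upper bound 589, so this tier is dominated.
EOQ at £51.20 = 871.7 (feasible in tier 2): TC = 25,500×£51.20 + (25,500/871.7)×267 + (871.7/2)×0.35×£51.20 = £1,321,221.03.
EOQ at £50.34 = 879.1 < 12000, so use break Q=12000: TC = 25,500×£50.34 + (25,500/12000.0)×267 + (12000.0/2)×0.35×£50.34 = £1,389,951.38.
Lowest total cost among the candidates is at Q = 871.7.

TC* ≈ £1,321,221.03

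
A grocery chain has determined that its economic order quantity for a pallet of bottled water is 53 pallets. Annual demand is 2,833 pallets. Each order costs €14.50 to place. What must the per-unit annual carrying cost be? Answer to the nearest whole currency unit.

H ≈ €29

Squaring Q* = √(2DS/H) gives Q*² = 2DS/H.
From Q* = √(2DS/H): H = 2DS / Q*² = 2 × 2,833 × 14.5 / 53² = 29.2478.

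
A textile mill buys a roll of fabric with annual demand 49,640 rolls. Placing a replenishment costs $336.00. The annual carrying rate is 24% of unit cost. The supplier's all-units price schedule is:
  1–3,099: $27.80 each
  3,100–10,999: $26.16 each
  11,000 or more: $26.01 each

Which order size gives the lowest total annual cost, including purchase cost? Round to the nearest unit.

Holding cost per unit per year at price C is H = 0.24·C.
Candidates are each tier's EOQ (if it falls in that tier) and each price-break quantity.
EOQ at $27.80 = 2236.0 (feasible in tier 1): TC = 49,640×$27.80 + (49,640/2236.0)×336 + (2236.0/2)×0.24×$27.80 = $1,394,910.62.
EOQ at $26.16 = 2305.0 < 3100, so use break Q=3100: TC = 49,640×$26.16 + (49,640/3100.0)×336 + (3100.0/2)×0.24×$26.16 = $1,313,694.26.
EOQ at $26.01 = 2311.7 < 11000, so use break Q=11000: TC = 49,640×$26.01 + (49,640/11000.0)×336 + (11000.0/2)×0.24×$26.01 = $1,326,985.88.
Lowest total cost is $1,313,694.26 at Q = 3100.0.

Q* ≈ 3,100 rolls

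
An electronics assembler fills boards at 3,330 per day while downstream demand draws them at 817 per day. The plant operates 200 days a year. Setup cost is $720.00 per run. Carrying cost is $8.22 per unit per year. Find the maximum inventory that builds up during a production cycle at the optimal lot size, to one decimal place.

I_max ≈ 4,647.8 boards

Annual demand D = 817 × 200 = 163,400.
Production build-up factor (1 − d/p) = 1 − 817/3,330 = 0.7547.
Q* = √(2DS / (H(1 − d/p))) = √(2 × 163,400 × 720 / (8.22 × 0.7547)).
= √(235,296,000 / 6.2033) ≈ 6158.816.
Maximum inventory = Q*(1 − d/p) = 6158.816 × 0.7547 ≈ 4647.779.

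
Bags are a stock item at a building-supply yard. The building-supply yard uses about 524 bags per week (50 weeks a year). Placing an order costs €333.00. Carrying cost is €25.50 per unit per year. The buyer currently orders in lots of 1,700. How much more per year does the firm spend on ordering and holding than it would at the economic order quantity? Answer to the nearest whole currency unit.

Annual demand D = 524 × 50 = 26,200.
EOQ = √(2DS/H) = √(2 × 26,200 × 333 / 25.5) ≈ 827.21.
Cost at Q* = (D/Q*)S + (Q*/2)H = √(2DSH) ≈ €21,093.95.
Cost at Q = 1,700: (26,200/1,700)×333 + (1,700/2)×25.5 = €5,132.12 + €21,675.00 = €26,807.12.
Excess = €26,807.12 − €21,093.95 = €5,713.17.

Extra cost ≈ €5,713 per year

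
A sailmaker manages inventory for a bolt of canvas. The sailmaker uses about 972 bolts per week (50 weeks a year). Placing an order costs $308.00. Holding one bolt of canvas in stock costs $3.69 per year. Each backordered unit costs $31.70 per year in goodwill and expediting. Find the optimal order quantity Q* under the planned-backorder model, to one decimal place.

Annual demand D = 972 × 50 = 48,600.
With planned backorders, Q* = √(2DS/H) · √((H+B)/B).
√(2DS/H) = √(2 × 48,600 × 308 / 3.69) = 2848.363.
√((H+B)/B) = √((3.69+31.7)/31.7) = 1.0566.
Q* ≈ 3009.580.

Q* ≈ 3,009.6 bolts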